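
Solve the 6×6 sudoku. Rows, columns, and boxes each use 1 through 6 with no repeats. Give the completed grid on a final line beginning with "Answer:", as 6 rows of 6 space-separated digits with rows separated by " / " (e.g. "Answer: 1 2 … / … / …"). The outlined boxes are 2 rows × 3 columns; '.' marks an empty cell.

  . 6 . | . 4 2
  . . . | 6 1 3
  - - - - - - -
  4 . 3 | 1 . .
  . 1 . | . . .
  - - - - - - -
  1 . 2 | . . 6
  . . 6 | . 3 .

Step 1. [r4c3∈{5}] r4c3 has the single candidate 5. So r4c3=5.
Step 2. [r6c1∈{5}] r6c1 has the single candidate 5 ⇒ r6c1=5.
Step 3. [r6c2∈{4}] r6c2 is down to just 4 ⇒ r6c2=4.
Step 4. [r3c2∈{2}] nothing but 2 survives at r3c2 ⇒ r3c2=2.
Step 5. [r5c5∈{5}] r5c5 is down to just 5 ⇒ r5c5=5.
Step 6. [r4c4∈{2,3,4}] r4c4 is the only open cell in row 4 admitting 3 ⇒ r4c4=3.
Step 7. [r3c5∈{6}] only 6 remains possible at r3c5, so r3c5=6.
Step 8. [r5c4∈{4}] r5c4's peers cover all but 4 ⇒ r5c4=4.
Step 9. [r2c3∈{4}] r2c3 has the single candidate 4. So r2c3=4.
Step 10. [r4c5∈{2}] r4c5's peers cover all but 2. So r4c5=2.
Step 11. [r1c1∈{3}] r1c1's peers cover all but 3, so r1c1=3.
Step 12. [r1c3∈{1}] nothing but 1 survives at r1c3. So r1c3=1.
Step 13. [r6c6∈{1}] r6c6 has the single candidate 1. So r6c6=1.
Step 14. [r6c4∈{2}] nothing but 2 survives at r6c4, so r6c4=2.
Step 15. [r2c1∈{2}] r2c1 is down to just 2. So r2c1=2.
Step 16. [r1c4∈{5}] r1c4's peers cover all but 5, so r1c4=5.
Step 17. [r5c2∈{3}] r5c2 has the single candidate 3 ⇒ r5c2=3.
Step 18. [r2c2∈{5}] r2c2's peers cover all but 5 ⇒ r2c2=5.
Step 19. [r3c6∈{5}] only 5 remains possible at r3c6, so r3c6=5.
Step 20. [r4c6∈{4}] r4c6 has the single candidate 4. So r4c6=4.
Step 21. [r4c1∈{6}] r4c1 has the single candidate 6, so r4c1=6.

Answer: 3 6 1 5 4 2 / 2 5 4 6 1 3 / 4 2 3 1 6 5 / 6 1 5 3 2 4 / 1 3 2 4 5 6 / 5 4 6 2 3 1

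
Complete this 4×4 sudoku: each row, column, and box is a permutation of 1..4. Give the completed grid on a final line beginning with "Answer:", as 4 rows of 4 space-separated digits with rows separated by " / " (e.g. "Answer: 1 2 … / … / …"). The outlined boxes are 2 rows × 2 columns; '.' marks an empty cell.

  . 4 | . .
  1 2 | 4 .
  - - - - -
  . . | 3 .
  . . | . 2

Step 1. [r4c3∈{1}] r4c3 is down to just 1. So r4c3=1.
Step 2. [r1c1∈{3}] r1c1's peers cover all but 3. So r1c1=3.
Step 3. [r4c1∈{4}] nothing but 4 survives at r4c1. So r4c1=4.
Step 4. [r4c2∈{3}] r4c2 has the single candidate 3, so r4c2=3.
Step 5. [r3c4∈{4}] only 4 remains possible at r3c4. So r3c4=4.
Step 6. [r1c3∈{2}] r1c3 has the single candidate 2, so r1c3=2.
Step 7. [r1c4∈{1}] nothing but 1 survives at r1c4. So r1c4=1.
Step 8. [r3c1∈{2}] r3c1's peers cover all but 2, so r3c1=2.
Step 9. [r2c4∈{3}] nothing but 3 survives at r2c4 ⇒ r2c4=3.
Step 10. [r3c2∈{1}] r3c2 is down to just 1, so r3c2=1.

Answer: 3 4 2 1 / 1 2 4 3 / 2 1 3 4 / 4 3 1 2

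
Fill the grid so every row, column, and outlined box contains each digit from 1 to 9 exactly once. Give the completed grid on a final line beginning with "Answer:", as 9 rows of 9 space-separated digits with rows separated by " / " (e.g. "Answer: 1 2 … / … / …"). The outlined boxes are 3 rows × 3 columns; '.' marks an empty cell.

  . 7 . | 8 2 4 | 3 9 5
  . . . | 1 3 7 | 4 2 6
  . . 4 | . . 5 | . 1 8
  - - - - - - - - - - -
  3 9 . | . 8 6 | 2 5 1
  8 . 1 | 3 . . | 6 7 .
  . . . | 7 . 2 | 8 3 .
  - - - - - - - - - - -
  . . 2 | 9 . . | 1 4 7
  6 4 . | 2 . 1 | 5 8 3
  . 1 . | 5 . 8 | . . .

Step 1. [r3c5∈{6,9}] 9 has one home in box 2: r3c5 ⇒ r3c5=9.
Step 2. [r8c3∈{7,9}] 9 has one home in row 8: r8c3. So r8c3=9.
Step 3. [r9c5∈{4,6,7}] row 9 places 4 nowhere but r9c5. So r9c5=4.
Step 4. [r3c2∈{2,3,6}] r3c2 is the only open cell in row 3 admitting 3. So r3c2=3.
Step 5. [r7c1∈{5}] r7c1's peers cover all but 5, so r7c1=5.
Step 6. [r6c9∈{4,9}] across row 6, 9 lands solely at r6c9 ⇒ r6c9=9.
Step 7. [r5c5∈{5}] r5c5 is down to just 5, so r5c5=5.
Step 8. [r2c3∈{5,8}] 8 has one home in col 3: r2c3 ⇒ r2c3=8.
Step 9. [r6c3∈{5,6}] r6c3 is the only open cell in col 3 admitting 5. So r6c3=5.
Step 10. [r9c3∈{3,7}] 3 has one home in row 9: r9c3 ⇒ r9c3=3.
Step 11. [r7c2∈{8}] r7c2 is down to just 8. So r7c2=8.
Step 12. [r5c6∈{9}] only 9 remains possible at r5c6. So r5c6=9.
Step 13. [r5c2∈{2}] r5c2 is down to just 2 ⇒ r5c2=2.
Step 14. [r6c1∈{4}] r6c1's peers cover all but 4. So r6c1=4.
Step 15. [r3c1∈{2}] nothing but 2 survives at r3c1, so r3c1=2.
Step 16. [r4c4∈{4}] only 4 remains possible at r4c4 ⇒ r4c4=4.
Step 17. [r6c2∈{6}] r6c2 has the single candidate 6 ⇒ r6c2=6.
Step 18. [r4c3∈{7}] r4c3's peers cover all but 7 ⇒ r4c3=7.
Step 19. [r9c9∈{2}] r9c9 is down to just 2, so r9c9=2.
Step 20. [r6c5∈{1}] only 1 remains possible at r6c5, so r6c5=1.
Step 21. [r2c2∈{5}] r2c2 has the single candidate 5. So r2c2=5.
Step 22. [r5c9∈{4}] r5c9 has the single candidate 4, so r5c9=4.
Step 23. [r7c6∈{3}] r7c6 is down to just 3, so r7c6=3.
Step 24. [r1c1∈{1}] only 1 remains possible at r1c1 ⇒ r1c1=1.
Step 25. [r7c5∈{6}] r7c5 is down to just 6 ⇒ r7c5=6.
Step 26. [r1c3∈{6}] only 6 remains possible at r1c3 ⇒ r1c3=6.
Step 27. [r3c4∈{6}] r3c4's peers cover all but 6 ⇒ r3c4=6.
Step 28. [r8c5∈{7}] nothing but 7 survives at r8c5, so r8c5=7.
Step 29. [r9c1∈{7}] r9c1 is down to just 7, so r9c1=7.
Step 30. [r9c8∈{6}] only 6 remains possible at r9c8. So r9c8=6.
Step 31. [r3c7∈{7}] r3c7's peers cover all but 7, so r3c7=7.
Step 32. [r9c7∈{9}] only 9 remains possible at r9c7 ⇒ r9c7=9.
Step 33. [r2c1∈{9}] r2c1 is down to just 9 ⇒ r2c1=9.

Answer: 1 7 6 8 2 4 3 9 5 / 9 5 8 1 3 7 4 2 6 / 2 3 4 6 9 5 7 1 8 / 3 9 7 4 8 6 2 5 1 / 8 2 1 3 5 9 6 7 4 / 4 6 5 7 1 2 8 3 9 / 5 8 2 9 6 3 1 4 7 / 6 4 9 2 7 1 5 8 3 / 7 1 3 5 4 8 9 6 2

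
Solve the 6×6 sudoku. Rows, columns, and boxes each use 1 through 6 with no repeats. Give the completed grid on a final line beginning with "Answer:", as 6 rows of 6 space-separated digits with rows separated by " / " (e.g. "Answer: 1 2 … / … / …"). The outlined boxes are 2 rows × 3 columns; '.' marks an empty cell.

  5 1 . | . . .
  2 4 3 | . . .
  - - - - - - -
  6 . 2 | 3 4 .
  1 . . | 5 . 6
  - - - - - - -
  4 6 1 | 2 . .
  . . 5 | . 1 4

Step 1. [r6c4∈{6}] r6c4 has the single candidate 6. So r6c4=6.
Step 2. [r1c6∈{2,3}] across col 6, 2 lands solely at r1c6. So r1c6=2.
Step 3. [r5c6∈{3,5}] in col 6, 3 fits only at r5c6. So r5c6=3.
Step 4. [r2c5∈{5,6}] r2c5 is the only open cell in row 2 admitting 6. So r2c5=6.
Step 5. [r4c2∈{3}] only 3 remains possible at r4c2 ⇒ r4c2=3.
Step 6. [r3c6∈{1}] nothing but 1 survives at r3c6, so r3c6=1.
Step 7. [r2c4∈{1}] nothing but 1 survives at r2c4, so r2c4=1.
Step 8. [r3c2∈{5}] nothing but 5 survives at r3c2 ⇒ r3c2=5.
Step 9. [r1c4∈{4}] only 4 remains possible at r1c4. So r1c4=4.
Step 10. [r4c5∈{2}] only 2 remains possible at r4c5 ⇒ r4c5=2.
Step 11. [r6c2∈{2}] r6c2 has the single candidate 2, so r6c2=2.
Step 12. [r5c5∈{5}] r5c5 has the single candidate 5 ⇒ r5c5=5.
Step 13. [r4c3∈{4}] nothing but 4 survives at r4c3. So r4c3=4.
Step 14. [r1c5∈{3}] r1c5 is down to just 3 ⇒ r1c5=3.
Step 15. [r1c3∈{6}] only 6 remains possible at r1c3 ⇒ r1c3=6.
Step 16. [r6c1∈{3}] r6c1's peers cover all but 3. So r6c1=3.
Step 17. [r2c6∈{5}] r2c6 has the single candidate 5 ⇒ r2c6=5.

Answer: 5 1 6 4 3 2 / 2 4 3 1 6 5 / 6 5 2 3 4 1 / 1 3 4 5 2 6 / 4 6 1 2 5 3 / 3 2 5 6 1 4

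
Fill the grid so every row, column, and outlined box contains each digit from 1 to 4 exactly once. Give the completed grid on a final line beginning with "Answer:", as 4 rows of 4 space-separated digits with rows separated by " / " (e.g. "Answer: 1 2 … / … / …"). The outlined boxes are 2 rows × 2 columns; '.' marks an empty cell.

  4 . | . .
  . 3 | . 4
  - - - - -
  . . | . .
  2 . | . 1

Step 1. [r2c3∈{1,2}] across row 2, 2 lands solely at r2c3. So r2c3=2.
Step 2. [r4c3∈{3,4}] 3 has one home in row 4: r4c3, so r4c3=3.
Step 3. [r2c1∈{1}] r2c1 has the single candidate 1. So r2c1=1.
Step 4. [r3c3∈{4}] r3c3 has the single candidate 4. So r3c3=4.
Step 5. [r3c4∈{2}] r3c4 has the single candidate 2, so r3c4=2.
Step 6. [r1c2∈{2}] nothing but 2 survives at r1c2, so r1c2=2.
Step 7. [r1c3∈{1}] nothing but 1 survives at r1c3, so r1c3=1.
Step 8. [r4c2∈{4}] r4c2 is down to just 4. So r4c2=4.
Step 9. [r3c1∈{3}] r3c1's peers cover all but 3 ⇒ r3c1=3.
Step 10. [r3c2∈{1}] r3c2 has the single candidate 1. So r3c2=1.
Step 11. [r1c4∈{3}] r1c4 is down to just 3, so r1c4=3.

Answer: 4 2 1 3 / 1 3 2 4 / 3 1 4 2 / 2 4 3 1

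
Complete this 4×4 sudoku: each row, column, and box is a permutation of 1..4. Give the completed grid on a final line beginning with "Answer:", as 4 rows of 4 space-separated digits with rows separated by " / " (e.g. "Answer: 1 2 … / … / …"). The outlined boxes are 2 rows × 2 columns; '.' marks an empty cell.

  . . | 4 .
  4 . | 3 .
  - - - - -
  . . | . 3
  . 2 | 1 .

Step 1. [r2c2∈{1}] nothing but 1 survives at r2c2. So r2c2=1.
Step 2. [r1c1∈{2,3}] 2 has one home in col 1: r1c1 ⇒ r1c1=2.
Step 3. [r4c1∈{3}] r4c1 has the single candidate 3 ⇒ r4c1=3.
Step 4. [r3c3∈{2}] only 2 remains possible at r3c3. So r3c3=2.
Step 5. [r4c4∈{4}] only 4 remains possible at r4c4. So r4c4=4.
Step 6. [r2c4∈{2}] only 2 remains possible at r2c4, so r2c4=2.
Step 7. [r3c2∈{4}] only 4 remains possible at r3c2 ⇒ r3c2=4.
Step 8. [r3c1∈{1}] r3c1 is down to just 1. So r3c1=1.
Step 9. [r1c4∈{1}] r1c4 is down to just 1. So r1c4=1.
Step 10. [r1c2∈{3}] nothing but 3 survives at r1c2. So r1c2=3.

Answer: 2 3 4 1 / 4 1 3 2 / 1 4 2 3 / 3 2 1 4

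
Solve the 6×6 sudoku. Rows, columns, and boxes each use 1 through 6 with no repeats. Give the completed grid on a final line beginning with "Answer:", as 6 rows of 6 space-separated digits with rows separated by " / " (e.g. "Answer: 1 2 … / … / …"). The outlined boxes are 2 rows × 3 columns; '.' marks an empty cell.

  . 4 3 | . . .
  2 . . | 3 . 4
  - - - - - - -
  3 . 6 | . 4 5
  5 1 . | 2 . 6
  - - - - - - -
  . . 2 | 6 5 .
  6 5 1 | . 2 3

Step 1. [r2c5∈{1,6}] across row 2, 1 lands solely at r2c5. So r2c5=1.
Step 2. [r5c2∈{3}] r5c2 is down to just 3 ⇒ r5c2=3.
Step 3. [r3c2∈{2}] r3c2 has the single candidate 2, so r3c2=2.
Step 4. [r1c6∈{2}] r1c6 is down to just 2 ⇒ r1c6=2.
Step 5. [r2c2∈{6}] r2c2's peers cover all but 6 ⇒ r2c2=6.
Step 6. [r1c1∈{1}] r1c1's peers cover all but 1 ⇒ r1c1=1.
Step 7. [r3c4∈{1}] r3c4 is down to just 1, so r3c4=1.
Step 8. [r2c3∈{5}] r2c3 is down to just 5 ⇒ r2c3=5.
Step 9. [r6c4∈{4}] r6c4's peers cover all but 4. So r6c4=4.
Step 10. [r4c3∈{4}] only 4 remains possible at r4c3, so r4c3=4.
Step 11. [r4c5∈{3}] nothing but 3 survives at r4c5. So r4c5=3.
Step 12. [r5c1∈{4}] r5c1's peers cover all but 4, so r5c1=4.
Step 13. [r5c6∈{1}] nothing but 1 survives at r5c6. So r5c6=1.
Step 14. [r1c5∈{6}] r1c5 is down to just 6 ⇒ r1c5=6.
Step 15. [r1c4∈{5}] r1c4 has the single candidate 5 ⇒ r1c4=5.

Answer: 1 4 3 5 6 2 / 2 6 5 3 1 4 / 3 2 6 1 4 5 / 5 1 4 2 3 6 / 4 3 2 6 5 1 / 6 5 1 4 2 3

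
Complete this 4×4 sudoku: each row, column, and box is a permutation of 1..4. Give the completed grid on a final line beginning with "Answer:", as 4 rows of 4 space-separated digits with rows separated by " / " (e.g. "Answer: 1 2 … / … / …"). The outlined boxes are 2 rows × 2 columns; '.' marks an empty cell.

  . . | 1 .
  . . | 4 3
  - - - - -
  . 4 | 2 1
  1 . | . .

Step 1. [r4c2∈{2,3}] across row 4, 2 lands solely at r4c2 ⇒ r4c2=2.
Step 2. [r1c1∈{2,3,4}] 4 has one home in row 1: r1c1 ⇒ r1c1=4.
Step 3. [r2c1∈{2}] only 2 remains possible at r2c1. So r2c1=2.
Step 4. [r4c3∈{3}] only 3 remains possible at r4c3, so r4c3=3.
Step 5. [r1c4∈{2}] r1c4's peers cover all but 2, so r1c4=2.
Step 6. [r2c2∈{1}] r2c2 is down to just 1 ⇒ r2c2=1.
Step 7. [r4c4∈{4}] r4c4 has the single candidate 4 ⇒ r4c4=4.
Step 8. [r3c1∈{3}] nothing but 3 survives at r3c1 ⇒ r3c1=3.
Step 9. [r1c2∈{3}] nothing but 3 survives at r1c2. So r1c2=3.

Answer: 4 3 1 2 / 2 1 4 3 / 3 4 2 1 / 1 2 3 4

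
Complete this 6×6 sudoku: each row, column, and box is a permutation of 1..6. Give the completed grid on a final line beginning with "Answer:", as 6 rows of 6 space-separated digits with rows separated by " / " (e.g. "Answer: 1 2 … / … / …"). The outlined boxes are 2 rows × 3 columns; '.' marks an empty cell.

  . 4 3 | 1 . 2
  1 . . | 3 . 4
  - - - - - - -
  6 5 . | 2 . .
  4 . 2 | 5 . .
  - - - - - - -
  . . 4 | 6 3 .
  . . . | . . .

Step 1. [r6c5∈{1,2,4,5}] 2 has one home in col 5: r6c5 ⇒ r6c5=2.
Step 2. [r1c1∈{5}] r1c1 has the single candidate 5 ⇒ r1c1=5.
Step 3. [r3c3∈{1}] r3c3 has the single candidate 1. So r3c3=1.
Step 4. [r2c3∈{6}] only 6 remains possible at r2c3, so r2c3=6.
Step 5. [r4c6∈{1,3,6}] r4c6 is the only open cell in col 6 admitting 6, so r4c6=6.
Step 6. [r6c2∈{1,3,6}] 6 has one home in row 6: r6c2 ⇒ r6c2=6.
Step 7. [r5c6∈{1,5}] 5 has one home in row 5: r5c6 ⇒ r5c6=5.
Step 8. [r5c2∈{1,2}] 1 has one home in row 5: r5c2 ⇒ r5c2=1.
Step 9. [r4c5∈{1}] r4c5's peers cover all but 1 ⇒ r4c5=1.
Step 10. [r2c2∈{2}] r2c2's peers cover all but 2 ⇒ r2c2=2.
Step 11. [r4c2∈{3}] nothing but 3 survives at r4c2 ⇒ r4c2=3.
Step 12. [r5c1∈{2}] nothing but 2 survives at r5c1 ⇒ r5c1=2.
Step 13. [r6c3∈{5}] nothing but 5 survives at r6c3 ⇒ r6c3=5.
Step 14. [r3c5∈{4}] r3c5 is down to just 4, so r3c5=4.
Step 15. [r3c6∈{3}] r3c6's peers cover all but 3 ⇒ r3c6=3.
Step 16. [r2c5∈{5}] only 5 remains possible at r2c5, so r2c5=5.
Step 17. [r6c1∈{3}] nothing but 3 survives at r6c1 ⇒ r6c1=3.
Step 18. [r1c5∈{6}] r1c5 is down to just 6. So r1c5=6.
Step 19. [r6c4∈{4}] r6c4 is down to just 4. So r6c4=4.
Step 20. [r6c6∈{1}] only 1 remains possible at r6c6. So r6c6=1.

Answer: 5 4 3 1 6 2 / 1 2 6 3 5 4 / 6 5 1 2 4 3 / 4 3 2 5 1 6 / 2 1 4 6 3 5 / 3 6 5 4 2 1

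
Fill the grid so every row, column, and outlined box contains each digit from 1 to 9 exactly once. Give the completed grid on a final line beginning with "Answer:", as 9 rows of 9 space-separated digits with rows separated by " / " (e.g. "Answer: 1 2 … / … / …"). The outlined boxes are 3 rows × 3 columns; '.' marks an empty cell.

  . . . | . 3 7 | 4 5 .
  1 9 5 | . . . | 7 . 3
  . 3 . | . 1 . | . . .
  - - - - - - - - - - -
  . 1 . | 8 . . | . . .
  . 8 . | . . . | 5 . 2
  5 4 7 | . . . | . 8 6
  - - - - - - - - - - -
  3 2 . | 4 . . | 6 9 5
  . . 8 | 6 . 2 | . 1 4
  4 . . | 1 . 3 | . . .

Step 1. [r7c5∈{7,8}] 7 has one home in row 7: r7c5. So r7c5=7.
Step 2. [r1c2∈{6}] r1c2 is down to just 6. So r1c2=6.
Step 3. [r2c4∈{2}] r2c4's peers cover all but 2. So r2c4=2.
Step 4. [r1c4∈{9}] only 9 remains possible at r1c4. So r1c4=9.
Step 5. [r5c6∈{1,4,6,9}] in row 5, 1 fits only at r5c6. So r5c6=1.
Step 6. [r6c6∈{9}] r6c6 is down to just 9. So r6c6=9.
Step 7. [r1c3∈{2}] nothing but 2 survives at r1c3 ⇒ r1c3=2.
Step 8. [r2c8∈{6}] r2c8 is down to just 6. So r2c8=6.
Step 9. [r3c6∈{4,5,6,8}] 6 has one home in row 3: r3c6. So r3c6=6.
Step 10. [r4c1∈{2,6,9}] r4c1 is the only open cell in col 1 admitting 2, so r4c1=2.
Step 11. [r5c1∈{6,9}] in col 1, 6 fits only at r5c1. So r5c1=6.
Step 12. [r5c5∈{4}] nothing but 4 survives at r5c5, so r5c5=4.
Step 13. [r8c1∈{7,9}] r8c1 is the only open cell in col 1 admitting 9, so r8c1=9.
Step 14. [r8c5∈{5}] nothing but 5 survives at r8c5, so r8c5=5.
Step 15. [r4c8∈{3,4,7}] row 4 places 4 nowhere but r4c8, so r4c8=4.
Step 16. [r5c8∈{3,7}] in col 8, 3 fits only at r5c8, so r5c8=3.
Step 17. [r4c7∈{9}] nothing but 9 survives at r4c7 ⇒ r4c7=9.
Step 18. [r9c8∈{2,7}] across col 8, 7 lands solely at r9c8 ⇒ r9c8=7.
Step 19. [r9c9∈{8}] r9c9's peers cover all but 8, so r9c9=8.
Step 20. [r3c7∈{2,8}] across col 7, 8 lands solely at r3c7. So r3c7=8.
Step 21. [r7c6∈{8}] r7c6 has the single candidate 8. So r7c6=8.
Step 22. [r2c5∈{8}] only 8 remains possible at r2c5, so r2c5=8.
Step 23. [r3c4∈{5}] r3c4 is down to just 5. So r3c4=5.
Step 24. [r6c4∈{3}] nothing but 3 survives at r6c4, so r6c4=3.
Step 25. [r8c2∈{7}] r8c2 has the single candidate 7. So r8c2=7.
Step 26. [r6c5∈{2}] r6c5 is down to just 2 ⇒ r6c5=2.
Step 27. [r3c9∈{9}] only 9 remains possible at r3c9 ⇒ r3c9=9.
Step 28. [r1c9∈{1}] only 1 remains possible at r1c9, so r1c9=1.
Step 29. [r3c3∈{4}] r3c3's peers cover all but 4 ⇒ r3c3=4.
Step 30. [r3c8∈{2}] only 2 remains possible at r3c8. So r3c8=2.
Step 31. [r4c3∈{3}] r4c3 is down to just 3, so r4c3=3.
Step 32. [r9c3∈{6}] r9c3 is down to just 6, so r9c3=6.
Step 33. [r7c3∈{1}] r7c3's peers cover all but 1, so r7c3=1.
Step 34. [r6c7∈{1}] only 1 remains possible at r6c7, so r6c7=1.
Step 35. [r9c7∈{2}] r9c7 has the single candidate 2. So r9c7=2.
Step 36. [r2c6∈{4}] r2c6 has the single candidate 4, so r2c6=4.
Step 37. [r8c7∈{3}] r8c7 is down to just 3, so r8c7=3.
Step 38. [r3c1∈{7}] r3c1 is down to just 7. So r3c1=7.
Step 39. [r4c9∈{7}] r4c9's peers cover all but 7, so r4c9=7.
Step 40. [r4c5∈{6}] r4c5's peers cover all but 6, so r4c5=6.
Step 41. [r1c1∈{8}] r1c1's peers cover all but 8. So r1c1=8.
Step 42. [r9c2∈{5}] r9c2's peers cover all but 5, so r9c2=5.
Step 43. [r5c3∈{9}] nothing but 9 survives at r5c3, so r5c3=9.
Step 44. [r5c4∈{7}] nothing but 7 survives at r5c4. So r5c4=7.
Step 45. [r9c5∈{9}] nothing but 9 survives at r9c5 ⇒ r9c5=9.
Step 46. [r4c6∈{5}] r4c6's peers cover all but 5. So r4c6=5.

Answer: 8 6 2 9 3 7 4 5 1 / 1 9 5 2 8 4 7 6 3 / 7 3 4 5 1 6 8 2 9 / 2 1 3 8 6 5 9 4 7 / 6 8 9 7 4 1 5 3 2 / 5 4 7 3 2 9 1 8 6 / 3 2 1 4 7 8 6 9 5 / 9 7 8 6 5 2 3 1 4 / 4 5 6 1 9 3 2 7 8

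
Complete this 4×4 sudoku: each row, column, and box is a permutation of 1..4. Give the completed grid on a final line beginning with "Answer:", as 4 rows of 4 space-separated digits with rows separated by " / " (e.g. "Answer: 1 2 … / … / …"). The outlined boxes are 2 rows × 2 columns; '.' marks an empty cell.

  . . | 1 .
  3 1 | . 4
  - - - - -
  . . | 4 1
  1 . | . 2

Step 1. [r3c1∈{2}] only 2 remains possible at r3c1. So r3c1=2.
Step 2. [r4c2∈{3,4}] row 4 places 4 nowhere but r4c2 ⇒ r4c2=4.
Step 3. [r2c3∈{2}] only 2 remains possible at r2c3, so r2c3=2.
Step 4. [r3c2∈{3}] r3c2 is down to just 3 ⇒ r3c2=3.
Step 5. [r1c1∈{4}] nothing but 4 survives at r1c1. So r1c1=4.
Step 6. [r1c4∈{3}] nothing but 3 survives at r1c4. So r1c4=3.
Step 7. [r4c3∈{3}] r4c3 is down to just 3, so r4c3=3.
Step 8. [r1c2∈{2}] only 2 remains possible at r1c2 ⇒ r1c2=2.

Answer: 4 2 1 3 / 3 1 2 4 / 2 3 4 1 / 1 4 3 2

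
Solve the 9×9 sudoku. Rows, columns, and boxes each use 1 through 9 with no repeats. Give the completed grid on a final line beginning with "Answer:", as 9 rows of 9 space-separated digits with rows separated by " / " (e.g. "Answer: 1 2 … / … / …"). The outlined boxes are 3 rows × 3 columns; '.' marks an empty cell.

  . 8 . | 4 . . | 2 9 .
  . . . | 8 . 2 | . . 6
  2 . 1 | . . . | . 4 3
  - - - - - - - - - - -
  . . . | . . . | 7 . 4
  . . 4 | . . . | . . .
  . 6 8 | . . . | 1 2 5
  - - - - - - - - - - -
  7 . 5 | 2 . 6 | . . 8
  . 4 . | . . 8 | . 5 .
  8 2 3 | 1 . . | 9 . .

Step 1. [r5c2∈{1,3,5,7,9}] 7 has one home in box 4: r5c2 ⇒ r5c2=7.
Step 2. [r5c5∈{1,2,3,5,6,8,9}] row 5 places 2 nowhere but r5c5, so r5c5=2.
Step 3. [r4c5∈{1,3,5,6,8,9}] 8 has one home in col 5: r4c5 ⇒ r4c5=8.
Step 4. [r9c9∈{7}] only 7 remains possible at r9c9. So r9c9=7.
Step 5. [r1c9∈{1}] r1c9 has the single candidate 1, so r1c9=1.
Step 6. [r8c1∈{1,6,9}] r8c1 is the only open cell in row 8 admitting 1. So r8c1=1.
Step 7. [r7c2∈{9}] r7c2 is down to just 9. So r7c2=9.
Step 8. [r3c2∈{5}] r3c2's peers cover all but 5, so r3c2=5.
Step 9. [r2c5∈{1,3,5,7,9}] in row 2, 1 fits only at r2c5 ⇒ r2c5=1.
Step 10. [r5c6∈{1,3,5,9}] r5c6 is the only open cell in row 5 admitting 1 ⇒ r5c6=1.
Step 11. [r9c8∈{6}] nothing but 6 survives at r9c8, so r9c8=6.
Step 12. [r4c8∈{3}] r4c8 is down to just 3 ⇒ r4c8=3.
Step 13. [r4c4∈{5,6,9}] row 4 places 6 nowhere but r4c4. So r4c4=6.
Step 14. [r5c4∈{3,5,9}] in col 4, 5 fits only at r5c4. So r5c4=5.
Step 15. [r4c6∈{9}] only 9 remains possible at r4c6 ⇒ r4c6=9.
Step 16. [r3c6∈{7}] r3c6 has the single candidate 7 ⇒ r3c6=7.
Step 17. [r5c1∈{3,9}] in row 5, 3 fits only at r5c1. So r5c1=3.
Step 18. [r8c7∈{3}] r8c7 is down to just 3 ⇒ r8c7=3.
Step 19. [r7c5∈{3,4}] in row 7, 3 fits only at r7c5, so r7c5=3.
Step 20. [r6c4∈{3,7}] r6c4 is the only open cell in col 4 admitting 3. So r6c4=3.
Step 21. [r1c1∈{6}] nothing but 6 survives at r1c1. So r1c1=6.
Step 22. [r6c5∈{4,7}] in row 6, 7 fits only at r6c5, so r6c5=7.
Step 23. [r1c5∈{5}] nothing but 5 survives at r1c5. So r1c5=5.
Step 24. [r2c3∈{7,9}] 9 has one home in col 3: r2c3. So r2c3=9.
Step 25. [r8c5∈{9}] r8c5 has the single candidate 9 ⇒ r8c5=9.
Step 26. [r6c6∈{4}] only 4 remains possible at r6c6 ⇒ r6c6=4.
Step 27. [r5c8∈{8}] only 8 remains possible at r5c8 ⇒ r5c8=8.
Step 28. [r2c8∈{7}] only 7 remains possible at r2c8. So r2c8=7.
Step 29. [r3c7∈{8}] r3c7 is down to just 8, so r3c7=8.
Step 30. [r9c6∈{5}] only 5 remains possible at r9c6. So r9c6=5.
Step 31. [r7c8∈{1}] only 1 remains possible at r7c8. So r7c8=1.
Step 32. [r9c5∈{4}] r9c5's peers cover all but 4. So r9c5=4.
Step 33. [r2c2∈{3}] r2c2's peers cover all but 3. So r2c2=3.
Step 34. [r6c1∈{9}] r6c1 is down to just 9. So r6c1=9.
Step 35. [r2c7∈{5}] r2c7's peers cover all but 5 ⇒ r2c7=5.
Step 36. [r4c2∈{1}] r4c2 is down to just 1, so r4c2=1.
Step 37. [r5c7∈{6}] only 6 remains possible at r5c7 ⇒ r5c7=6.
Step 38. [r7c7∈{4}] r7c7 is down to just 4 ⇒ r7c7=4.
Step 39. [r8c4∈{7}] r8c4 is down to just 7. So r8c4=7.
Step 40. [r8c3∈{6}] r8c3 is down to just 6 ⇒ r8c3=6.
Step 41. [r4c3∈{2}] r4c3's peers cover all but 2 ⇒ r4c3=2.
Step 42. [r8c9∈{2}] r8c9 has the single candidate 2 ⇒ r8c9=2.
Step 43. [r2c1∈{4}] r2c1 has the single candidate 4. So r2c1=4.
Step 44. [r4c1∈{5}] r4c1 is down to just 5, so r4c1=5.
Step 45. [r5c9∈{9}] r5c9 is down to just 9, so r5c9=9.
Step 46. [r1c3∈{7}] only 7 remains possible at r1c3. So r1c3=7.
Step 47. [r3c5∈{6}] r3c5's peers cover all but 6 ⇒ r3c5=6.
Step 48. [r3c4∈{9}] r3c4's peers cover all but 9. So r3c4=9.
Step 49. [r1c6∈{3}] nothing but 3 survives at r1c6 ⇒ r1c6=3.

Answer: 6 8 7 4 5 3 2 9 1 / 4 3 9 8 1 2 5 7 6 / 2 5 1 9 6 7 8 4 3 / 5 1 2 6 8 9 7 3 4 / 3 7 4 5 2 1 6 8 9 / 9 6 8 3 7 4 1 2 5 / 7 9 5 2 3 6 4 1 8 / 1 4 6 7 9 8 3 5 2 / 8 2 3 1 4 5 9 6 7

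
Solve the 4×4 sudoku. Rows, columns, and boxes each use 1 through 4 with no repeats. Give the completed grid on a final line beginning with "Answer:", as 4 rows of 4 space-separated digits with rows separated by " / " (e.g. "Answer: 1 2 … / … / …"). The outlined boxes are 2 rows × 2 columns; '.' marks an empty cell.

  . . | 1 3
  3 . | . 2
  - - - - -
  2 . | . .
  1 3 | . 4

Step 1. [r1c1∈{4}] nothing but 4 survives at r1c1 ⇒ r1c1=4.
Step 2. [r3c4∈{1}] nothing but 1 survives at r3c4. So r3c4=1.
Step 3. [r3c2∈{4}] r3c2 has the single candidate 4. So r3c2=4.
Step 4. [r1c2∈{2}] r1c2 has the single candidate 2. So r1c2=2.
Step 5. [r2c2∈{1}] r2c2's peers cover all but 1, so r2c2=1.
Step 6. [r4c3∈{2}] only 2 remains possible at r4c3. So r4c3=2.
Step 7. [r3c3∈{3}] r3c3 has the single candidate 3, so r3c3=3.
Step 8. [r2c3∈{4}] r2c3 is down to just 4. So r2c3=4.

Answer: 4 2 1 3 / 3 1 4 2 / 2 4 3 1 / 1 3 2 4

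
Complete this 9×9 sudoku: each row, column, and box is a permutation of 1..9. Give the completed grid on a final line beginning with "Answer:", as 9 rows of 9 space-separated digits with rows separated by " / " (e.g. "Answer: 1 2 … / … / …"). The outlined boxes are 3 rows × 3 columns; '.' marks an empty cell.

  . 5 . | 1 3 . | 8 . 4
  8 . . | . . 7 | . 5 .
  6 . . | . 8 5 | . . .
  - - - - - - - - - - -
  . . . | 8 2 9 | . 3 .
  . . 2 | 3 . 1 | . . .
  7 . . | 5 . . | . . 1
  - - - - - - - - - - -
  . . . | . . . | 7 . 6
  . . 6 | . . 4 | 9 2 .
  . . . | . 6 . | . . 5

Step 1. [r6c5∈{4}] r6c5 is down to just 4 ⇒ r6c5=4.
Step 2. [r2c5∈{9}] r2c5 is down to just 9 ⇒ r2c5=9.
Step 3. [r6c6∈{6}] r6c6 is down to just 6. So r6c6=6.
Step 4. [r1c6∈{2}] only 2 remains possible at r1c6, so r1c6=2.
Step 5. [r1c1∈{9}] r1c1 has the single candidate 9. So r1c1=9.
Step 6. [r1c3∈{7}] r1c3 is down to just 7 ⇒ r1c3=7.
Step 7. [r5c5∈{7}] nothing but 7 survives at r5c5. So r5c5=7.
Step 8. [r3c8∈{1,7,9}] col 8 places 7 nowhere but r3c8. So r3c8=7.
Step 9. [r3c9∈{2,3,9}] r3c9 is the only open cell in row 3 admitting 9 ⇒ r3c9=9.
Step 10. [r2c9∈{2,3}] 2 has one home in col 9: r2c9, so r2c9=2.
Step 11. [r3c2∈{1,2,3,4}] row 3 places 2 nowhere but r3c2 ⇒ r3c2=2.
Step 12. [r8c9∈{3,8}] r8c9 is the only open cell in col 9 admitting 3. So r8c9=3.
Step 13. [r8c2∈{1,7,8}] 8 has one home in row 8: r8c2, so r8c2=8.
Step 14. [r9c2∈{1,3,4,7,9}] col 2 places 7 nowhere but r9c2. So r9c2=7.
Step 15. [r6c3∈{3,8,9}] across col 3, 8 lands solely at r6c3 ⇒ r6c3=8.
Step 16. [r6c2∈{3,9}] r6c2 is the only open cell in row 6 admitting 3, so r6c2=3.
Step 17. [r5c2∈{4,6,9}] box 4 places 9 nowhere but r5c2, so r5c2=9.
Step 18. [r4c2∈{1,4,6}] in col 2, 6 fits only at r4c2 ⇒ r4c2=6.
Step 19. [r2c4∈{4,6}] 6 has one home in col 4: r2c4. So r2c4=6.
Step 20. [r5c7∈{4,5,6}] r5c7 is the only open cell in col 7 admitting 6. So r5c7=6.
Step 21. [r5c1∈{4,5}] 5 has one home in row 5: r5c1, so r5c1=5.
Step 22. [r8c1∈{1}] r8c1's peers cover all but 1 ⇒ r8c1=1.
Step 23. [r7c2∈{4}] r7c2's peers cover all but 4. So r7c2=4.
Step 24. [r2c3∈{1,3,4}] r2c3 is the only open cell in row 2 admitting 4. So r2c3=4.
Step 25. [r3c3∈{1,3}] 3 has one home in box 1: r3c3. So r3c3=3.
Step 26. [r5c8∈{4,8}] in row 5, 4 fits only at r5c8 ⇒ r5c8=4.
Step 27. [r9c3∈{9}] r9c3 has the single candidate 9. So r9c3=9.
Step 28. [r3c7∈{1}] only 1 remains possible at r3c7, so r3c7=1.
Step 29. [r7c5∈{1,5}] in col 5, 1 fits only at r7c5 ⇒ r7c5=1.
Step 30. [r9c4∈{2}] r9c4 is down to just 2. So r9c4=2.
Step 31. [r7c8∈{8}] r7c8 has the single candidate 8, so r7c8=8.
Step 32. [r7c6∈{3}] nothing but 3 survives at r7c6, so r7c6=3.
Step 33. [r5c9∈{8}] r5c9 is down to just 8, so r5c9=8.
Step 34. [r8c4∈{7}] r8c4's peers cover all but 7. So r8c4=7.
Step 35. [r9c8∈{1}] r9c8's peers cover all but 1. So r9c8=1.
Step 36. [r9c1∈{3}] r9c1's peers cover all but 3 ⇒ r9c1=3.
Step 37. [r9c6∈{8}] r9c6 is down to just 8 ⇒ r9c6=8.
Step 38. [r3c4∈{4}] r3c4 is down to just 4 ⇒ r3c4=4.
Step 39. [r9c7∈{4}] only 4 remains possible at r9c7. So r9c7=4.
Step 40. [r2c7∈{3}] r2c7's peers cover all but 3. So r2c7=3.
Step 41. [r7c1∈{2}] only 2 remains possible at r7c1. So r7c1=2.
Step 42. [r6c7∈{2}] nothing but 2 survives at r6c7, so r6c7=2.
Step 43. [r7c3∈{5}] nothing but 5 survives at r7c3 ⇒ r7c3=5.
Step 44. [r7c4∈{9}] r7c4's peers cover all but 9. So r7c4=9.
Step 45. [r1c8∈{6}] nothing but 6 survives at r1c8 ⇒ r1c8=6.
Step 46. [r8c5∈{5}] r8c5 has the single candidate 5 ⇒ r8c5=5.
Step 47. [r6c8∈{9}] r6c8 is down to just 9 ⇒ r6c8=9.
Step 48. [r4c1∈{4}] r4c1 is down to just 4, so r4c1=4.
Step 49. [r4c7∈{5}] r4c7's peers cover all but 5, so r4c7=5.
Step 50. [r4c9∈{7}] only 7 remains possible at r4c9 ⇒ r4c9=7.
Step 51. [r4c3∈{1}] r4c3's peers cover all but 1, so r4c3=1.
Step 52. [r2c2∈{1}] nothing but 1 survives at r2c2. So r2c2=1.

Answer: 9 5 7 1 3 2 8 6 4 / 8 1 4 6 9 7 3 5 2 / 6 2 3 4 8 5 1 7 9 / 4 6 1 8 2 9 5 3 7 / 5 9 2 3 7 1 6 4 8 / 7 3 8 5 4 6 2 9 1 / 2 4 5 9 1 3 7 8 6 / 1 8 6 7 5 4 9 2 3 / 3 7 9 2 6 8 4 1 5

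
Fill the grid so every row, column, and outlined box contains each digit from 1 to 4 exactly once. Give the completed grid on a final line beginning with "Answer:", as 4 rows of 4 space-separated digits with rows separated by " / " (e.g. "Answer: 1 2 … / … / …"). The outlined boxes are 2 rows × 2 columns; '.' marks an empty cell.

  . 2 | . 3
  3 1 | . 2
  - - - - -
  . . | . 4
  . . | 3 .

Step 1. [r4c1∈{1,2,4}] in row 4, 2 fits only at r4c1, so r4c1=2.
Step 2. [r1c3∈{1,4}] 1 has one home in row 1: r1c3, so r1c3=1.
Step 3. [r3c2∈{3}] r3c2 is down to just 3, so r3c2=3.
Step 4. [r3c3∈{2}] only 2 remains possible at r3c3, so r3c3=2.
Step 5. [r3c1∈{1}] r3c1 is down to just 1, so r3c1=1.
Step 6. [r4c2∈{4}] r4c2's peers cover all but 4, so r4c2=4.
Step 7. [r4c4∈{1}] r4c4's peers cover all but 1, so r4c4=1.
Step 8. [r1c1∈{4}] r1c1 is down to just 4, so r1c1=4.
Step 9. [r2c3∈{4}] r2c3's peers cover all but 4 ⇒ r2c3=4.

Answer: 4 2 1 3 / 3 1 4 2 / 1 3 2 4 / 2 4 3 1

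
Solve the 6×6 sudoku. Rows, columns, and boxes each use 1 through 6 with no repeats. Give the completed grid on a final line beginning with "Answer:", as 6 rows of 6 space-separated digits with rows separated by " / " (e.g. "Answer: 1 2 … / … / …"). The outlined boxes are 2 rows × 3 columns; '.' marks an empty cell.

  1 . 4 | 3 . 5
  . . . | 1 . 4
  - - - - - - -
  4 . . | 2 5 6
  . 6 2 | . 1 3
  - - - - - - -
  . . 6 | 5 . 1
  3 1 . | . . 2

Step 1. [r2c2∈{2,3,5}] in col 2, 5 fits only at r2c2. So r2c2=5.
Step 2. [r1c5∈{2,6}] in row 1, 6 fits only at r1c5, so r1c5=6.
Step 3. [r5c2∈{2,4}] col 2 places 4 nowhere but r5c2. So r5c2=4.
Step 4. [r1c2∈{2}] only 2 remains possible at r1c2, so r1c2=2.
Step 5. [r2c3∈{3}] nothing but 3 survives at r2c3 ⇒ r2c3=3.
Step 6. [r4c4∈{4}] r4c4 is down to just 4. So r4c4=4.
Step 7. [r2c5∈{2}] r2c5 has the single candidate 2 ⇒ r2c5=2.
Step 8. [r6c4∈{6}] only 6 remains possible at r6c4 ⇒ r6c4=6.
Step 9. [r3c3∈{1}] nothing but 1 survives at r3c3, so r3c3=1.
Step 10. [r6c3∈{5}] nothing but 5 survives at r6c3 ⇒ r6c3=5.
Step 11. [r3c2∈{3}] r3c2 has the single candidate 3. So r3c2=3.
Step 12. [r5c1∈{2}] r5c1's peers cover all but 2. So r5c1=2.
Step 13. [r5c5∈{3}] r5c5 is down to just 3 ⇒ r5c5=3.
Step 14. [r2c1∈{6}] only 6 remains possible at r2c1 ⇒ r2c1=6.
Step 15. [r6c5∈{4}] only 4 remains possible at r6c5. So r6c5=4.
Step 16. [r4c1∈{5}] r4c1's peers cover all but 5, so r4c1=5.

Answer: 1 2 4 3 6 5 / 6 5 3 1 2 4 / 4 3 1 2 5 6 / 5 6 2 4 1 3 / 2 4 6 5 3 1 / 3 1 5 6 4 2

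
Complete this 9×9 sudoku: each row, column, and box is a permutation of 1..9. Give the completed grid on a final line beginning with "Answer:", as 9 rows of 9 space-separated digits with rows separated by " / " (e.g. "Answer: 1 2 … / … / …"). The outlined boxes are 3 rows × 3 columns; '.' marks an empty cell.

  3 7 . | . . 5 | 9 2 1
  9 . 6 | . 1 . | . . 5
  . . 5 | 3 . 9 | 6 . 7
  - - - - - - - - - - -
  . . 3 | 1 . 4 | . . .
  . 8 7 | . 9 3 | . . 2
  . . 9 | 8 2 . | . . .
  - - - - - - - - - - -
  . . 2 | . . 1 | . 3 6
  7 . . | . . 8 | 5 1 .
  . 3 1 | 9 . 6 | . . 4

Step 1. [r8c3∈{4}] r8c3 has the single candidate 4. So r8c3=4.
Step 2. [r4c8∈{5,6,7,8,9}] 9 has one home in col 8: r4c8, so r4c8=9.
Step 3. [r6c6∈{7}] r6c6 is down to just 7. So r6c6=7.
Step 4. [r9c8∈{7,8}] in col 8, 7 fits only at r9c8 ⇒ r9c8=7.
Step 5. [r7c7∈{8}] nothing but 8 survives at r7c7. So r7c7=8.
Step 6. [r7c1∈{5}] r7c1 is down to just 5 ⇒ r7c1=5.
Step 7. [r8c2∈{6,9}] 6 has one home in row 8: r8c2 ⇒ r8c2=6.
Step 8. [r5c4∈{5,6}] r5c4 is the only open cell in col 4 admitting 5. So r5c4=5.
Step 9. [r6c8∈{4,5,6}] across col 8, 5 lands solely at r6c8 ⇒ r6c8=5.
Step 10. [r6c1∈{1,4,6}] 6 has one home in row 6: r6c1. So r6c1=6.
Step 11. [r2c4∈{2,4,7}] row 2 places 7 nowhere but r2c4. So r2c4=7.
Step 12. [r1c4∈{4,6}] 6 has one home in col 4: r1c4 ⇒ r1c4=6.
Step 13. [r1c5∈{4,8}] 4 has one home in row 1: r1c5, so r1c5=4.
Step 14. [r2c8∈{4,8}] r2c8 is the only open cell in row 2 admitting 8. So r2c8=8.
Step 15. [r3c8∈{4}] r3c8's peers cover all but 4, so r3c8=4.
Step 16. [r5c1∈{1,4}] 4 has one home in col 1: r5c1, so r5c1=4.
Step 17. [r3c1∈{1,2,8}] r3c1 is the only open cell in col 1 admitting 1 ⇒ r3c1=1.
Step 18. [r3c2∈{2}] r3c2 has the single candidate 2. So r3c2=2.
Step 19. [r6c7∈{1,3,4}] r6c7 is the only open cell in row 6 admitting 4 ⇒ r6c7=4.
Step 20. [r8c5∈{3}] only 3 remains possible at r8c5, so r8c5=3.
Step 21. [r4c7∈{7}] r4c7 has the single candidate 7, so r4c7=7.
Step 22. [r8c9∈{9}] r8c9's peers cover all but 9, so r8c9=9.
Step 23. [r4c9∈{8}] r4c9 is down to just 8. So r4c9=8.
Step 24. [r4c1∈{2}] r4c1 has the single candidate 2, so r4c1=2.
Step 25. [r2c6∈{2}] r2c6 has the single candidate 2, so r2c6=2.
Step 26. [r9c1∈{8}] nothing but 8 survives at r9c1. So r9c1=8.
Step 27. [r6c9∈{3}] r6c9's peers cover all but 3, so r6c9=3.
Step 28. [r7c5∈{7}] only 7 remains possible at r7c5. So r7c5=7.
Step 29. [r7c4∈{4}] r7c4's peers cover all but 4 ⇒ r7c4=4.
Step 30. [r3c5∈{8}] nothing but 8 survives at r3c5 ⇒ r3c5=8.
Step 31. [r2c7∈{3}] nothing but 3 survives at r2c7 ⇒ r2c7=3.
Step 32. [r9c7∈{2}] r9c7 has the single candidate 2 ⇒ r9c7=2.
Step 33. [r7c2∈{9}] r7c2 is down to just 9 ⇒ r7c2=9.
Step 34. [r6c2∈{1}] only 1 remains possible at r6c2 ⇒ r6c2=1.
Step 35. [r5c8∈{6}] only 6 remains possible at r5c8 ⇒ r5c8=6.
Step 36. [r8c4∈{2}] r8c4 has the single candidate 2, so r8c4=2.
Step 37. [r5c7∈{1}] only 1 remains possible at r5c7, so r5c7=1.
Step 38. [r1c3∈{8}] only 8 remains possible at r1c3 ⇒ r1c3=8.
Step 39. [r4c2∈{5}] nothing but 5 survives at r4c2. So r4c2=5.
Step 40. [r4c5∈{6}] only 6 remains possible at r4c5 ⇒ r4c5=6.
Step 41. [r2c2∈{4}] r2c2 has the single candidate 4 ⇒ r2c2=4.
Step 42. [r9c5∈{5}] r9c5's peers cover all but 5, so r9c5=5.

Answer: 3 7 8 6 4 5 9 2 1 / 9 4 6 7 1 2 3 8 5 / 1 2 5 3 8 9 6 4 7 / 2 5 3 1 6 4 7 9 8 / 4 8 7 5 9 3 1 6 2 / 6 1 9 8 2 7 4 5 3 / 5 9 2 4 7 1 8 3 6 / 7 6 4 2 3 8 5 1 9 / 8 3 1 9 5 6 2 7 4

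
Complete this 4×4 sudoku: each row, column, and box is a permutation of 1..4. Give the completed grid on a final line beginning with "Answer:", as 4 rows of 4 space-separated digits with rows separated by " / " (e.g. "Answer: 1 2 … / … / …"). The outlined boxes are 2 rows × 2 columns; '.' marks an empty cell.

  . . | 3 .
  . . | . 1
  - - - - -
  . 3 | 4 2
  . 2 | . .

Step 1. [r2c2∈{4}] nothing but 4 survives at r2c2, so r2c2=4.
Step 2. [r1c1∈{1,2}] r1c1 is the only open cell in row 1 admitting 2. So r1c1=2.
Step 3. [r3c1∈{1}] only 1 remains possible at r3c1, so r3c1=1.
Step 4. [r1c4∈{4}] r1c4 has the single candidate 4 ⇒ r1c4=4.
Step 5. [r1c2∈{1}] r1c2 is down to just 1 ⇒ r1c2=1.
Step 6. [r4c4∈{3}] r4c4 has the single candidate 3. So r4c4=3.
Step 7. [r2c1∈{3}] r2c1's peers cover all but 3 ⇒ r2c1=3.
Step 8. [r4c3∈{1}] nothing but 1 survives at r4c3, so r4c3=1.
Step 9. [r2c3∈{2}] r2c3's peers cover all but 2. So r2c3=2.
Step 10. [r4c1∈{4}] r4c1 has the single candidate 4. So r4c1=4.

Answer: 2 1 3 4 / 3 4 2 1 / 1 3 4 2 / 4 2 1 3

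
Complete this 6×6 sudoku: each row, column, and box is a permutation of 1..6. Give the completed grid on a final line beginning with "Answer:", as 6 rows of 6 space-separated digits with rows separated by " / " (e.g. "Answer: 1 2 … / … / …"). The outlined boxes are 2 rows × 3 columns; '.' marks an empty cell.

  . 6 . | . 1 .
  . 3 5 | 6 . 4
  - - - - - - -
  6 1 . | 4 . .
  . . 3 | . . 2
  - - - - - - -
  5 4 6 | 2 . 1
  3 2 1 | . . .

Step 1. [r6c4∈{5}] r6c4 is down to just 5 ⇒ r6c4=5.
Step 2. [r1c3∈{2,4}] across col 3, 4 lands solely at r1c3. So r1c3=4.
Step 3. [r4c5∈{5,6}] row 4 places 6 nowhere but r4c5 ⇒ r4c5=6.
Step 4. [r1c6∈{3,5}] row 1 places 5 nowhere but r1c6 ⇒ r1c6=5.
Step 5. [r1c1∈{2}] r1c1 is down to just 2. So r1c1=2.
Step 6. [r3c6∈{3}] r3c6 has the single candidate 3 ⇒ r3c6=3.
Step 7. [r4c4∈{1}] r4c4's peers cover all but 1, so r4c4=1.
Step 8. [r4c1∈{4}] r4c1 is down to just 4, so r4c1=4.
Step 9. [r4c2∈{5}] r4c2 is down to just 5. So r4c2=5.
Step 10. [r6c5∈{4}] r6c5's peers cover all but 4. So r6c5=4.
Step 11. [r6c6∈{6}] nothing but 6 survives at r6c6, so r6c6=6.
Step 12. [r5c5∈{3}] only 3 remains possible at r5c5 ⇒ r5c5=3.
Step 13. [r2c1∈{1}] r2c1's peers cover all but 1, so r2c1=1.
Step 14. [r1c4∈{3}] nothing but 3 survives at r1c4. So r1c4=3.
Step 15. [r3c5∈{5}] r3c5 has the single candidate 5. So r3c5=5.
Step 16. [r3c3∈{2}] nothing but 2 survives at r3c3 ⇒ r3c3=2.
Step 17. [r2c5∈{2}] r2c5 is down to just 2. So r2c5=2.

Answer: 2 6 4 3 1 5 / 1 3 5 6 2 4 / 6 1 2 4 5 3 / 4 5 3 1 6 2 / 5 4 6 2 3 1 / 3 2 1 5 4 6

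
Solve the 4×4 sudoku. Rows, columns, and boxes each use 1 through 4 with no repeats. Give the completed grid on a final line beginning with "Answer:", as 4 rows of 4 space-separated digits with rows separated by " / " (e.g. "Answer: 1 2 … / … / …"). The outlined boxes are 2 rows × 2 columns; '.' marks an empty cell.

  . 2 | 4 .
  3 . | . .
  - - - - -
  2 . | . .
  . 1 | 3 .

Step 1. [r4c4∈{2,4}] r4c4 is the only open cell in row 4 admitting 2. So r4c4=2.
Step 2. [r2c4∈{1}] nothing but 1 survives at r2c4, so r2c4=1.
Step 3. [r3c4∈{4}] r3c4 is down to just 4, so r3c4=4.
Step 4. [r2c2∈{4}] only 4 remains possible at r2c2 ⇒ r2c2=4.
Step 5. [r4c1∈{4}] only 4 remains possible at r4c1. So r4c1=4.
Step 6. [r2c3∈{2}] only 2 remains possible at r2c3. So r2c3=2.
Step 7. [r1c1∈{1}] only 1 remains possible at r1c1. So r1c1=1.
Step 8. [r3c3∈{1}] r3c3 has the single candidate 1. So r3c3=1.
Step 9. [r3c2∈{3}] nothing but 3 survives at r3c2 ⇒ r3c2=3.
Step 10. [r1c4∈{3}] r1c4 is down to just 3, so r1c4=3.

Answer: 1 2 4 3 / 3 4 2 1 / 2 3 1 4 / 4 1 3 2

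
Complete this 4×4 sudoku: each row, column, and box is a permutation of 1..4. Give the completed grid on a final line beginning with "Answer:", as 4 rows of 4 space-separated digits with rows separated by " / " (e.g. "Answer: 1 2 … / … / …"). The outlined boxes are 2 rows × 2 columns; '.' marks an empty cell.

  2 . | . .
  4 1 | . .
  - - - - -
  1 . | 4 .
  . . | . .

Step 1. [r4c1∈{3}] only 3 remains possible at r4c1, so r4c1=3.
Step 2. [r3c4∈{2,3}] across row 3, 3 lands solely at r3c4 ⇒ r3c4=3.
Step 3. [r2c4∈{2}] r2c4 has the single candidate 2 ⇒ r2c4=2.
Step 4. [r4c4∈{1}] nothing but 1 survives at r4c4, so r4c4=1.
Step 5. [r2c3∈{3}] r2c3's peers cover all but 3. So r2c3=3.
Step 6. [r3c2∈{2}] only 2 remains possible at r3c2. So r3c2=2.
Step 7. [r1c4∈{4}] r1c4's peers cover all but 4 ⇒ r1c4=4.
Step 8. [r4c2∈{4}] nothing but 4 survives at r4c2, so r4c2=4.
Step 9. [r4c3∈{2}] nothing but 2 survives at r4c3. So r4c3=2.
Step 10. [r1c3∈{1}] nothing but 1 survives at r1c3 ⇒ r1c3=1.
Step 11. [r1c2∈{3}] only 3 remains possible at r1c2, so r1c2=3.

Answer: 2 3 1 4 / 4 1 3 2 / 1 2 4 3 / 3 4 2 1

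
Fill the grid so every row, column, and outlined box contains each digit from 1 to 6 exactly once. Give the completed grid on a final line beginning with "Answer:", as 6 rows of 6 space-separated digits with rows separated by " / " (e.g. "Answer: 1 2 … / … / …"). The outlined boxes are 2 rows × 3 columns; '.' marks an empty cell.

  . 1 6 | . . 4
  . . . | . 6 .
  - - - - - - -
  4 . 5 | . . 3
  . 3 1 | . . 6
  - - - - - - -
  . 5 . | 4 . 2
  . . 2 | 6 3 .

Step 1. [r4c1∈{2}] r4c1 has the single candidate 2, so r4c1=2.
Step 2. [r4c4∈{5}] only 5 remains possible at r4c4, so r4c4=5.
Step 3. [r1c5∈{2,5}] col 5 places 5 nowhere but r1c5 ⇒ r1c5=5.
Step 4. [r1c1∈{3}] nothing but 3 survives at r1c1 ⇒ r1c1=3.
Step 5. [r5c5∈{1}] r5c5 is down to just 1, so r5c5=1.
Step 6. [r2c4∈{1,2,3}] row 2 places 3 nowhere but r2c4, so r2c4=3.
Step 7. [r2c3∈{4}] nothing but 4 survives at r2c3 ⇒ r2c3=4.
Step 8. [r3c5∈{2}] nothing but 2 survives at r3c5, so r3c5=2.
Step 9. [r3c2∈{6}] r3c2 is down to just 6 ⇒ r3c2=6.
Step 10. [r3c4∈{1}] only 1 remains possible at r3c4 ⇒ r3c4=1.
Step 11. [r6c6∈{5}] r6c6 is down to just 5, so r6c6=5.
Step 12. [r2c1∈{5}] r2c1 has the single candidate 5, so r2c1=5.
Step 13. [r5c1∈{6}] r5c1's peers cover all but 6 ⇒ r5c1=6.
Step 14. [r1c4∈{2}] r1c4 has the single candidate 2. So r1c4=2.
Step 15. [r2c6∈{1}] r2c6's peers cover all but 1. So r2c6=1.
Step 16. [r6c2∈{4}] only 4 remains possible at r6c2. So r6c2=4.
Step 17. [r5c3∈{3}] r5c3's peers cover all but 3. So r5c3=3.
Step 18. [r2c2∈{2}] only 2 remains possible at r2c2 ⇒ r2c2=2.
Step 19. [r6c1∈{1}] nothing but 1 survives at r6c1. So r6c1=1.
Step 20. [r4c5∈{4}] nothing but 4 survives at r4c5, so r4c5=4.

Answer: 3 1 6 2 5 4 / 5 2 4 3 6 1 / 4 6 5 1 2 3 / 2 3 1 5 4 6 / 6 5 3 4 1 2 / 1 4 2 6 3 5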